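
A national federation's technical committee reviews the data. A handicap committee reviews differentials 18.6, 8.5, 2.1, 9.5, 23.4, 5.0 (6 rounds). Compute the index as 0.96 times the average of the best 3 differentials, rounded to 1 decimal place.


All differentials: 18.6, 8.5, 2.1, 9.5, 23.4, 5.0
Sorted: 2.1, 5.0, 8.5, 9.5, 18.6, 23.4
Best 3: 2.1, 5.0, 8.5
Average of best = 15.6 / 3 = 5.2
Raw index = 5.2 * 0.96 = 4.992
Handicap index = round(4.992, 1) = 5.0

5.0


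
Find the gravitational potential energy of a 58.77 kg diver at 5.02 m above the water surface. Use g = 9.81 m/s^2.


PE = m * g * h
PE = 58.77 * 9.81 * 5.02
PE = 576.5337 * 5.02 = 2894.1992 J

2894.1992 J


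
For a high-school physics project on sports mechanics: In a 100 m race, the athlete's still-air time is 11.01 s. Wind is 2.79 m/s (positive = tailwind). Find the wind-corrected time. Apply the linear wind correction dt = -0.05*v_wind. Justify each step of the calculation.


dt = -0.05 * v_wind = -0.05 * 2.79 = -0.1395 s
t_corrected = t_still + dt = 11.01 + (-0.1395)
t_corrected = 10.8705 s

10.8705 s


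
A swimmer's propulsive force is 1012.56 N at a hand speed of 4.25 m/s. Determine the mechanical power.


P = F * v
P = 1012.56 * 4.25
P = 4303.38 W

4303.38 W


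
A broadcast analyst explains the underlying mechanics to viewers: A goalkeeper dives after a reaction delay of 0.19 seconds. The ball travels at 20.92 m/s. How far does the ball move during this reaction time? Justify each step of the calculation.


d = v * t
d = 20.92 * 0.19
d = 3.9748 m

3.9748 m


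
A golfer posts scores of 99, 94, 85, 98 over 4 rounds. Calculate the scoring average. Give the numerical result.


Average = sum / n
Sum = 376
Average = 376 / 4 = 94

94


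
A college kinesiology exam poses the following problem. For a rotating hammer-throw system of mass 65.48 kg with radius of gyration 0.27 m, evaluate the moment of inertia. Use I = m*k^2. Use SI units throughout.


I = m * k^2
I = 65.48 * 0.27^2
I = 65.48 * 0.0729 = 4.7735 kg*m^2

4.7735 kg*m^2


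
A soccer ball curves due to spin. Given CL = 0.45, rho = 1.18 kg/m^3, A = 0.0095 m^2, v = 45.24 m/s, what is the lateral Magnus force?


FM = 0.5 * CL * rho * A * v^2
FM = 0.5 * 0.45 * 1.18 * 0.0095 * 45.24^2
v^2 = 2046.6576
FM = 0.5 * 0.45 * 1.18 * 0.0095 * 2046.6576 = 5.1622 N

5.1622 N


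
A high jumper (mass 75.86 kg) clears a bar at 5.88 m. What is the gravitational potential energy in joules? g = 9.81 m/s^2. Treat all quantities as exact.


PE = m * g * h
PE = 75.86 * 9.81 * 5.88
PE = 744.1866 * 5.88 = 4375.8172 J

4375.8172 J


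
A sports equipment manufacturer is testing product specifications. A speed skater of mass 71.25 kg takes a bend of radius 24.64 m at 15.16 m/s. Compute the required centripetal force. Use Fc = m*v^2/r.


Fc = m * v^2 / r
v^2 = 15.16^2 = 229.8256
Fc = 71.25 * 229.8256 / 24.64
Fc = 16375.074 / 24.64 = 664.5728 N

664.5728 N


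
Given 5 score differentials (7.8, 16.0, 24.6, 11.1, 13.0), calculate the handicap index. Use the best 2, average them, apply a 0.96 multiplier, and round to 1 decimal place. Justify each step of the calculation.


All differentials: 7.8, 16.0, 24.6, 11.1, 13.0
Sorted: 7.8, 11.1, 13.0, 16.0, 24.6
Best 2: 7.8, 11.1
Average of best = 18.9 / 2 = 9.45
Raw index = 9.45 * 0.96 = 9.072
Handicap index = round(9.072, 1) = 9.1

9.1


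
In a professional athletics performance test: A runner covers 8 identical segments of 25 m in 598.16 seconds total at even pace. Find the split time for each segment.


Split time = total_time / n_laps = 598.16 / 8
Split time = 74.77 s per lap

74.77 s


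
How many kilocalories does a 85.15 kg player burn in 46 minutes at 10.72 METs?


kcal = MET * mass * time_hr
Convert time: 46 min = 0.7667 hr
kcal = 10.72 * 85.15 * 0.7667
kcal = 699.8195 kcal

699.8195 kcal


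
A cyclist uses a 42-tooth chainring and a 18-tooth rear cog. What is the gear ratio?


GR = front_teeth / rear_teeth
GR = 42 / 18
GR = 2.3333

2.3333


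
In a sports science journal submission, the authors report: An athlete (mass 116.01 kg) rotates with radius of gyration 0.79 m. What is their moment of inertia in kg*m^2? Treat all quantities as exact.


I = m * k^2
I = 116.01 * 0.79^2
I = 116.01 * 0.6241 = 72.4018 kg*m^2

72.4018 kg*m^2


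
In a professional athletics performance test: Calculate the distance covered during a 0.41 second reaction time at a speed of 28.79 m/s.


d = v * t
d = 28.79 * 0.41
d = 11.8039 m

11.8039 m


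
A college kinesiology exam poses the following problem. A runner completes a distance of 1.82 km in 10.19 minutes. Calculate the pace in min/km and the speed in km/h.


Pace = time / distance = 10.19 min / 1.82 km = 5.5989 min/km
Speed = distance / time_in_hours = 1.82 / 0.1698 hr
Speed = 10.7164 km/h

5.5989 min/km, 10.7164 km/h


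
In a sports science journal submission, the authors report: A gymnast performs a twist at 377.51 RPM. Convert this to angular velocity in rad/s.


omega = RPM * 2 * pi / 60
omega = 377.51 * 2 * 3.14159 / 60
omega = 2371.9653 / 60 = 39.5328 rad/s

39.5328 rad/s


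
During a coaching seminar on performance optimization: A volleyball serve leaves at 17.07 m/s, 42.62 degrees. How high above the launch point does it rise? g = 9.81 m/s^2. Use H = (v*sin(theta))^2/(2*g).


H = (v*sin(theta))^2 / (2*g)
vy = v*sin(theta) = 17.07 * sin(42.62 deg) = 11.5587 m/s
H = vy^2 / (2*g) = 133.6026 / (2*9.81)
H = 133.6026 / 19.62 = 6.8095 m

6.8095 m


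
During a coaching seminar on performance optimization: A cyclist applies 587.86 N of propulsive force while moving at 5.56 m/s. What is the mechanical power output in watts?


P = F * v
P = 587.86 * 5.56
P = 3268.5016 W

3268.5016 W


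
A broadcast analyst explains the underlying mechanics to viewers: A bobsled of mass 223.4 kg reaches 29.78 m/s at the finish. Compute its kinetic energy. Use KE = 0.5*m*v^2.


KE = 0.5 * m * v^2
KE = 0.5 * 223.4 * 29.78^2
KE = 0.5 * 223.4 * 886.8484 = 99060.9663 J

99060.9663 J


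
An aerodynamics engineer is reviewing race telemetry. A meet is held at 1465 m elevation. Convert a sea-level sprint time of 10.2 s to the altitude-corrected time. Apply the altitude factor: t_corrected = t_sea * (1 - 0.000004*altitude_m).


Correction factor = 1 - 0.000004 * 1465 = 0.99414
t_corrected = t_sea * factor = 10.2 * 0.99414
t_corrected = 10.1402 s

10.1402 s


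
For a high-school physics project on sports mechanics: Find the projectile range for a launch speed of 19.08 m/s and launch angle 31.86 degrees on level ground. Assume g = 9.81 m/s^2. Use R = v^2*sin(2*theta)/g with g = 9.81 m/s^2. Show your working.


R = v^2 * sin(2*theta) / g
Convert angle to radians: theta = 31.86 deg = 0.5561 rad
sin(2*theta) = sin(1.1121) = 0.8966
R = 19.08^2 * 0.8966 / 9.81
R = 364.0464 * 0.8966 / 9.81 = 33.2741 m

33.2741 m


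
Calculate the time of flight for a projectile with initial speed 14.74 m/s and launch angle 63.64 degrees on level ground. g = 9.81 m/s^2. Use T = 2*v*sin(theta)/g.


T = 2*v*sin(theta)/g
sin(theta) = sin(63.64 deg) = 0.896
T = 2*14.74*0.896 / 9.81
T = 26.4147 / 9.81 = 2.6926 s

2.6926 s


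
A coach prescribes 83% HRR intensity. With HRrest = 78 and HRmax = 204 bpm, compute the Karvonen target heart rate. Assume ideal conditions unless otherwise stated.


Target = HRrest + pct*(HRmax - HRrest)
Heart rate reserve = HRmax - HRrest = 204 - 78 = 126 bpm
Fraction = 83% = 0.83
Target = 78 + 0.83 * 126
Target = 78 + 104.58 = 182.58 bpm

182.58 bpm


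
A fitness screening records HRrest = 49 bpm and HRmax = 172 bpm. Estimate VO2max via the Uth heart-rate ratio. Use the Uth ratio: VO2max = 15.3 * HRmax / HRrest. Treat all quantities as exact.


VO2max = 15.3 * HRmax / HRrest
VO2max = 15.3 * 172 / 49
VO2max = 2631.6 / 49 = 53.7061 mL/kg/min

53.7061 mL/kg/min


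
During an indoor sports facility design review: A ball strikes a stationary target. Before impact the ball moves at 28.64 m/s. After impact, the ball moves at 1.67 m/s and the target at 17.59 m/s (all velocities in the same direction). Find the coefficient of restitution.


e = (v2_after - v1_after) / (v1_before - v2_before)
Numerator = 17.59 - 1.67 = 15.92
Denominator = 28.64 - 0 = 28.64
e = 15.92 / 28.64 = 0.5559

0.5559


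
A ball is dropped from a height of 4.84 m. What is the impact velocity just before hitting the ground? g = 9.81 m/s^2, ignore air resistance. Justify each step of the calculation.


v = sqrt(2 * g * h)
v = sqrt(2 * 9.81 * 4.84)
v = sqrt(94.9608) = 9.7448 m/s

9.7448 m/s


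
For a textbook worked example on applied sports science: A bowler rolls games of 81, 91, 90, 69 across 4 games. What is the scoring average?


Average = sum / n
Sum = 331
Average = 331 / 4 = 82.75

82.75


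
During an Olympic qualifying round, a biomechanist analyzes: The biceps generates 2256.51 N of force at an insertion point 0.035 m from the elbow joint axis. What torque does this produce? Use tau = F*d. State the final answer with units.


tau = F * d
tau = 2256.51 * 0.035
tau = 78.9779 N*m

78.9779 N*m


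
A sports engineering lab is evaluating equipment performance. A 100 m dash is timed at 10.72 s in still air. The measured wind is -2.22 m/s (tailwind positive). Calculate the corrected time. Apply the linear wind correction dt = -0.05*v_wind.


dt = -0.05 * v_wind = -0.05 * -2.22 = 0.111 s
t_corrected = t_still + dt = 10.72 + (0.111)
t_corrected = 10.831 s

10.831 s


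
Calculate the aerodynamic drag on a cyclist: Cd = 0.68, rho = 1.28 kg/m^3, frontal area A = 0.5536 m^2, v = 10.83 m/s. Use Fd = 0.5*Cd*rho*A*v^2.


Fd = 0.5 * Cd * rho * A * v^2
Fd = 0.5 * 0.68 * 1.28 * 0.5536 * 10.83^2
v^2 = 117.2889
Fd = 0.5 * 0.68 * 1.28 * 0.5536 * 117.2889 = 28.258 N

28.258 N


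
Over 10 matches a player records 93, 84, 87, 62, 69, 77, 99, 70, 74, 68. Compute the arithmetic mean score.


Average = sum / n
Sum = 783
Average = 783 / 10 = 78.3

78.3


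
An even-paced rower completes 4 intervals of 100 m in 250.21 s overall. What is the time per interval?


Split time = total_time / n_laps = 250.21 / 4
Split time = 62.5525 s per lap

62.5525 s


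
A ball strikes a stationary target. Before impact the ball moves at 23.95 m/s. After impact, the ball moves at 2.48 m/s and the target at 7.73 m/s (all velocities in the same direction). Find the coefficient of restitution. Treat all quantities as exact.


e = (v2_after - v1_after) / (v1_before - v2_before)
Numerator = 7.73 - 2.48 = 5.25
Denominator = 23.95 - 0 = 23.95
e = 5.25 / 23.95 = 0.2192

0.2192


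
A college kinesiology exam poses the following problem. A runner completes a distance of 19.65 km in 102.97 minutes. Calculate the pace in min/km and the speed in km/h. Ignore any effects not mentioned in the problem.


Pace = time / distance = 102.97 min / 19.65 km = 5.2402 min/km
Speed = distance / time_in_hours = 19.65 / 1.7162 hr
Speed = 11.4499 km/h

5.2402 min/km, 11.4499 km/h


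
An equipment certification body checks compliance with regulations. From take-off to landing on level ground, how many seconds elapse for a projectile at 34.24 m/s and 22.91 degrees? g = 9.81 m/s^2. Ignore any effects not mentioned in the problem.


T = 2*v*sin(theta)/g
sin(theta) = sin(22.91 deg) = 0.3893
T = 2*34.24*0.3893 / 9.81
T = 26.6582 / 9.81 = 2.7175 s

2.7175 s


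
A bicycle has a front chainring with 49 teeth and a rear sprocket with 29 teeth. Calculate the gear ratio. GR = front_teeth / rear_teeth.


GR = front_teeth / rear_teeth
GR = 49 / 29
GR = 1.6897

1.6897


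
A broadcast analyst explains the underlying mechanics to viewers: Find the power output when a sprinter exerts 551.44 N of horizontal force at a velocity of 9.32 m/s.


P = F * v
P = 551.44 * 9.32
P = 5139.4208 W

5139.4208 W


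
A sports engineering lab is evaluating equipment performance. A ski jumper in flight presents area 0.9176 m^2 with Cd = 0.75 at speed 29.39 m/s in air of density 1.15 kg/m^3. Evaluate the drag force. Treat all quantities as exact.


Fd = 0.5 * Cd * rho * A * v^2
Fd = 0.5 * 0.75 * 1.15 * 0.9176 * 29.39^2
v^2 = 863.7721
Fd = 0.5 * 0.75 * 1.15 * 0.9176 * 863.7721 = 341.8076 N

341.8076 N


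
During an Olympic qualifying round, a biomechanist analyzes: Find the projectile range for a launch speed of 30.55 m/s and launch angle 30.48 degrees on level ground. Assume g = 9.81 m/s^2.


R = v^2 * sin(2*theta) / g
Convert angle to radians: theta = 30.48 deg = 0.532 rad
sin(2*theta) = sin(1.064) = 0.8743
R = 30.55^2 * 0.8743 / 9.81
R = 933.3025 * 0.8743 / 9.81 = 83.1772 m

83.1772 m


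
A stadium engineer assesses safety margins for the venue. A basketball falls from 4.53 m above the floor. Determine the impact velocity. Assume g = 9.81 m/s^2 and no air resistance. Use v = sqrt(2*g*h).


v = sqrt(2 * g * h)
v = sqrt(2 * 9.81 * 4.53)
v = sqrt(88.8786) = 9.4275 m/s

9.4275 m/s


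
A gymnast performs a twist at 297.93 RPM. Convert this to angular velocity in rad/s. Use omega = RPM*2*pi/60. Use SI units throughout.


omega = RPM * 2 * pi / 60
omega = 297.93 * 2 * 3.14159 / 60
omega = 1871.9494 / 60 = 31.1992 rad/s

31.1992 rad/s


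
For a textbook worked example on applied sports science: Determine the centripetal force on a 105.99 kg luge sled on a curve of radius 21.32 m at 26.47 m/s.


Fc = m * v^2 / r
v^2 = 26.47^2 = 700.6609
Fc = 105.99 * 700.6609 / 21.32
Fc = 74263.0488 / 21.32 = 3483.2574 N

3483.2574 N


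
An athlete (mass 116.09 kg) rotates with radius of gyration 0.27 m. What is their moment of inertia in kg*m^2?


I = m * k^2
I = 116.09 * 0.27^2
I = 116.09 * 0.0729 = 8.463 kg*m^2

8.463 kg*m^2


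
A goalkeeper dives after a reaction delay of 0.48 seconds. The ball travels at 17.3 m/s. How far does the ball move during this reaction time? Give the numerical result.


d = v * t
d = 17.3 * 0.48
d = 8.304 m

8.304 m


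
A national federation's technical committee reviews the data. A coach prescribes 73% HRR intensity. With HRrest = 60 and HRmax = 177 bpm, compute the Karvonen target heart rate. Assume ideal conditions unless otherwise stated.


Target = HRrest + pct*(HRmax - HRrest)
Heart rate reserve = HRmax - HRrest = 177 - 60 = 117 bpm
Fraction = 73% = 0.73
Target = 60 + 0.73 * 117
Target = 60 + 85.41 = 145.41 bpm

145.41 bpm


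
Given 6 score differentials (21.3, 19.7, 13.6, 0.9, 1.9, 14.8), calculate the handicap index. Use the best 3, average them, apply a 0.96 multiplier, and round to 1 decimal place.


All differentials: 21.3, 19.7, 13.6, 0.9, 1.9, 14.8
Sorted: 0.9, 1.9, 13.6, 14.8, 19.7, 21.3
Best 3: 0.9, 1.9, 13.6
Average of best = 16.4 / 3 = 5.4667
Raw index = 5.4667 * 0.96 = 5.248
Handicap index = round(5.248, 1) = 5.2

5.2


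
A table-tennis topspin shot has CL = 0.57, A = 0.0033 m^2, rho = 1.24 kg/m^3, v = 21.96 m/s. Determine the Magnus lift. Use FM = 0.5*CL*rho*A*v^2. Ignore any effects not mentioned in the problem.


FM = 0.5 * CL * rho * A * v^2
FM = 0.5 * 0.57 * 1.24 * 0.0033 * 21.96^2
v^2 = 482.2416
FM = 0.5 * 0.57 * 1.24 * 0.0033 * 482.2416 = 0.5624 N

0.5624 N


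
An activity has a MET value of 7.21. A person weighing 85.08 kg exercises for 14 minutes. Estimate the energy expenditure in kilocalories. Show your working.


kcal = MET * mass * time_hr
Convert time: 14 min = 0.2333 hr
kcal = 7.21 * 85.08 * 0.2333
kcal = 143.1329 kcal

143.1329 kcal


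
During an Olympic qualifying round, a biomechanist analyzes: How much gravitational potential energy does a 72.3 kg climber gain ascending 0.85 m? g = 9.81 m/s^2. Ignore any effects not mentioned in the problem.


PE = m * g * h
PE = 72.3 * 9.81 * 0.85
PE = 709.263 * 0.85 = 602.8736 J

602.8736 J


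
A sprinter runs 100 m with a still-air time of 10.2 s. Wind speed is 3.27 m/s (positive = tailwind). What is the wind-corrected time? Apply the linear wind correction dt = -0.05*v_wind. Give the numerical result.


dt = -0.05 * v_wind = -0.05 * 3.27 = -0.1635 s
t_corrected = t_still + dt = 10.2 + (-0.1635)
t_corrected = 10.0365 s

10.0365 s


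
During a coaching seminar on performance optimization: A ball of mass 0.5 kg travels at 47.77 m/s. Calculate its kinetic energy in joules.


KE = 0.5 * m * v^2
KE = 0.5 * 0.5 * 47.77^2
KE = 0.5 * 0.5 * 2281.9729 = 570.4932 J

570.4932 J


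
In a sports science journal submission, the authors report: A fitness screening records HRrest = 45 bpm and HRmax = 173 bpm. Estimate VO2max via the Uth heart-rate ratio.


VO2max = 15.3 * HRmax / HRrest
VO2max = 15.3 * 173 / 45
VO2max = 2646.9 / 45 = 58.82 mL/kg/min

58.82 mL/kg/min


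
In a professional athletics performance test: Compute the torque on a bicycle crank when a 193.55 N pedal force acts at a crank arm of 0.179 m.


tau = F * d
tau = 193.55 * 0.179
tau = 34.6455 N*m

34.6455 N*m


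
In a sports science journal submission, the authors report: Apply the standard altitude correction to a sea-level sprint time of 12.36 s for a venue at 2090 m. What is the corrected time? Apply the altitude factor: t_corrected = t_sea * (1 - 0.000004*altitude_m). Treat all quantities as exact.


Correction factor = 1 - 0.000004 * 2090 = 0.99164
t_corrected = t_sea * factor = 12.36 * 0.99164
t_corrected = 12.2567 s

12.2567 s


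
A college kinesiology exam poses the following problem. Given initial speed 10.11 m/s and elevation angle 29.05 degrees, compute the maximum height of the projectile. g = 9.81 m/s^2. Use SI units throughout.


H = (v*sin(theta))^2 / (2*g)
vy = v*sin(theta) = 10.11 * sin(29.05 deg) = 4.9091 m/s
H = vy^2 / (2*g) = 24.0997 / (2*9.81)
H = 24.0997 / 19.62 = 1.2283 m

1.2283 m


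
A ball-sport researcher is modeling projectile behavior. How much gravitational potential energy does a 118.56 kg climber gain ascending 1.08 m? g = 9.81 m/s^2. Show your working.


PE = m * g * h
PE = 118.56 * 9.81 * 1.08
PE = 1163.0736 * 1.08 = 1256.1195 J

1256.1195 J


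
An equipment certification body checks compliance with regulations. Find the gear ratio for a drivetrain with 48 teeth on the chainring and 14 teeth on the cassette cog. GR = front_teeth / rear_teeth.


GR = front_teeth / rear_teeth
GR = 48 / 14
GR = 3.4286

3.4286


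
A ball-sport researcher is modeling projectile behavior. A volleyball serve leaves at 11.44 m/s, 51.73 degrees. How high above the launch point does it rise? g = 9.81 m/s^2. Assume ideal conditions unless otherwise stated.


H = (v*sin(theta))^2 / (2*g)
vy = v*sin(theta) = 11.44 * sin(51.73 deg) = 8.9816 m/s
H = vy^2 / (2*g) = 80.6683 / (2*9.81)
H = 80.6683 / 19.62 = 4.1115 m

4.1115 m


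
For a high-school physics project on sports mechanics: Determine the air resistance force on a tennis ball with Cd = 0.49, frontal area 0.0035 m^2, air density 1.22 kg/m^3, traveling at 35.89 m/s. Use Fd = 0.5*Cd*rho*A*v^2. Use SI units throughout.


Fd = 0.5 * Cd * rho * A * v^2
Fd = 0.5 * 0.49 * 1.22 * 0.0035 * 35.89^2
v^2 = 1288.0921
Fd = 0.5 * 0.49 * 1.22 * 0.0035 * 1288.0921 = 1.3475 N

1.3475 N


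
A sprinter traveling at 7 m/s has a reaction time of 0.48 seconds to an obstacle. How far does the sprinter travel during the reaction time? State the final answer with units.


d = v * t
d = 7 * 0.48
d = 3.36 m

3.36 m


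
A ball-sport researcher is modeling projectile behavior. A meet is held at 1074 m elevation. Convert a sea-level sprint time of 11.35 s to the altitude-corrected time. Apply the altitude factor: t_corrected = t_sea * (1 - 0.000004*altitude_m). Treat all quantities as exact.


Correction factor = 1 - 0.000004 * 1074 = 0.995704
t_corrected = t_sea * factor = 11.35 * 0.995704
t_corrected = 11.3012 s

11.3012 s


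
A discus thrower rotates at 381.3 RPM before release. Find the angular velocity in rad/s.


omega = RPM * 2 * pi / 60
omega = 381.3 * 2 * 3.14159 / 60
omega = 2395.7786 / 60 = 39.9296 rad/s

39.9296 rad/s


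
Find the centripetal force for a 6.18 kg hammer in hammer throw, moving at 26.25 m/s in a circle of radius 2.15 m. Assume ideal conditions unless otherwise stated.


Fc = m * v^2 / r
v^2 = 26.25^2 = 689.0625
Fc = 6.18 * 689.0625 / 2.15
Fc = 4258.4062 / 2.15 = 1980.6541 N

1980.6541 N


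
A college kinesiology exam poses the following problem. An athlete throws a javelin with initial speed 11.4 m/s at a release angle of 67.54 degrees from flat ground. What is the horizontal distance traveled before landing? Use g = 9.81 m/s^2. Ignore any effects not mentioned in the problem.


R = v^2 * sin(2*theta) / g
Convert angle to radians: theta = 67.54 deg = 1.1788 rad
sin(2*theta) = sin(2.3576) = 0.7061
R = 11.4^2 * 0.7061 / 9.81
R = 129.96 * 0.7061 / 9.81 = 9.3545 m

9.3545 m


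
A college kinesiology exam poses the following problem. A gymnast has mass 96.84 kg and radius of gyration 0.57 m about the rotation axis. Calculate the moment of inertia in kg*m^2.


I = m * k^2
I = 96.84 * 0.57^2
I = 96.84 * 0.3249 = 31.4633 kg*m^2

31.4633 kg*m^2


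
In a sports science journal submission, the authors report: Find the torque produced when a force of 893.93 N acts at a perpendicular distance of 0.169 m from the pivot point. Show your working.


tau = F * d
tau = 893.93 * 0.169
tau = 151.0742 N*m

151.0742 N*m


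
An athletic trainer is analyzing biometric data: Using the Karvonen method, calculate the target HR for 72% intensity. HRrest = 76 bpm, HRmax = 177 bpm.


Target = HRrest + pct*(HRmax - HRrest)
Heart rate reserve = HRmax - HRrest = 177 - 76 = 101 bpm
Fraction = 72% = 0.72
Target = 76 + 0.72 * 101
Target = 76 + 72.72 = 148.72 bpm

148.72 bpm


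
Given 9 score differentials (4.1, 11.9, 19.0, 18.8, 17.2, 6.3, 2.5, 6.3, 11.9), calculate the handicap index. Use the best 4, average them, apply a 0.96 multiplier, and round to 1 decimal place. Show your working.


All differentials: 4.1, 11.9, 19.0, 18.8, 17.2, 6.3, 2.5, 6.3, 11.9
Sorted: 2.5, 4.1, 6.3, 6.3, 11.9, 11.9, 17.2, 18.8, 19.0
Best 4: 2.5, 4.1, 6.3, 6.3
Average of best = 19.2 / 4 = 4.8
Raw index = 4.8 * 0.96 = 4.608
Handicap index = round(4.608, 1) = 4.6

4.6


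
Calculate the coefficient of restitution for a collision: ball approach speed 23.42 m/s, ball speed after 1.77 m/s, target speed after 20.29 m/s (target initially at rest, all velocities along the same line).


e = (v2_after - v1_after) / (v1_before - v2_before)
Numerator = 20.29 - 1.77 = 18.52
Denominator = 23.42 - 0 = 23.42
e = 18.52 / 23.42 = 0.7908

0.7908


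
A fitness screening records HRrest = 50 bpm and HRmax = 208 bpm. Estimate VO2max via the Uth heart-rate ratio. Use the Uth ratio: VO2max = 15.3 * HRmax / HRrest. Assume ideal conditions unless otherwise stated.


VO2max = 15.3 * HRmax / HRrest
VO2max = 15.3 * 208 / 50
VO2max = 3182.4 / 50 = 63.648 mL/kg/min

63.648 mL/kg/min


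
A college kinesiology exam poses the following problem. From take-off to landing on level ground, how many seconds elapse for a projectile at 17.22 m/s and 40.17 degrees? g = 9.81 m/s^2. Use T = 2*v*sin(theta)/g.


T = 2*v*sin(theta)/g
sin(theta) = sin(40.17 deg) = 0.6451
T = 2*17.22*0.6451 / 9.81
T = 22.2158 / 9.81 = 2.2646 s

2.2646 s


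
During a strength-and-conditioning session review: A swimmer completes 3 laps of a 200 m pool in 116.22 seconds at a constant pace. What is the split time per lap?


Split time = total_time / n_laps = 116.22 / 3
Split time = 38.74 s per lap

38.74 s


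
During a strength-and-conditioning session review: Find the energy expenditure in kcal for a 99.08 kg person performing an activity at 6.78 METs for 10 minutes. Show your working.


kcal = MET * mass * time_hr
Convert time: 10 min = 0.1667 hr
kcal = 6.78 * 99.08 * 0.1667
kcal = 111.9604 kcal

111.9604 kcal


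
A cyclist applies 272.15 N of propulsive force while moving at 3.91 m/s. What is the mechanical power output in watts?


P = F * v
P = 272.15 * 3.91
P = 1064.1065 W

1064.1065 W


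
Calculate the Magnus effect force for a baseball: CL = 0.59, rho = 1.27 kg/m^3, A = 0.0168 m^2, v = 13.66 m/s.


FM = 0.5 * CL * rho * A * v^2
FM = 0.5 * 0.59 * 1.27 * 0.0168 * 13.66^2
v^2 = 186.5956
FM = 0.5 * 0.59 * 1.27 * 0.0168 * 186.5956 = 1.1745 N

1.1745 N


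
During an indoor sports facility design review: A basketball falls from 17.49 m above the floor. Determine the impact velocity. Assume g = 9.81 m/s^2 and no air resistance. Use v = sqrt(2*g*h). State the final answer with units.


v = sqrt(2 * g * h)
v = sqrt(2 * 9.81 * 17.49)
v = sqrt(343.1538) = 18.5244 m/s

18.5244 m/s


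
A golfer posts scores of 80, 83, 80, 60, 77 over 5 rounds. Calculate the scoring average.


Average = sum / n
Sum = 380
Average = 380 / 5 = 76

76


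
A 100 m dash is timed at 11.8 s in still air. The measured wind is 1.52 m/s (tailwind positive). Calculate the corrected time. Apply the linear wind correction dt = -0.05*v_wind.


dt = -0.05 * v_wind = -0.05 * 1.52 = -0.076 s
t_corrected = t_still + dt = 11.8 + (-0.076)
t_corrected = 11.724 s

11.724 s


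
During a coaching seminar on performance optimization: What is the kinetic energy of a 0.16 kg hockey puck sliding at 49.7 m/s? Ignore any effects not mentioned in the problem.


KE = 0.5 * m * v^2
KE = 0.5 * 0.16 * 49.7^2
KE = 0.5 * 0.16 * 2470.09 = 197.6072 J

197.6072 J


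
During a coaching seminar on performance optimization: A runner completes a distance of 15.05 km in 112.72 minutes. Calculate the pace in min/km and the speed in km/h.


Pace = time / distance = 112.72 min / 15.05 km = 7.4897 min/km
Speed = distance / time_in_hours = 15.05 / 1.8787 hr
Speed = 8.011 km/h

7.4897 min/km, 8.011 km/h


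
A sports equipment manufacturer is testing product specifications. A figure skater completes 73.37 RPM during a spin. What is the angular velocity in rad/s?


omega = RPM * 2 * pi / 60
omega = 73.37 * 2 * 3.14159 / 60
omega = 460.9973 / 60 = 7.6833 rad/s

7.6833 rad/s


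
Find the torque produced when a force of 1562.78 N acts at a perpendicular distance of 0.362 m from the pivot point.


tau = F * d
tau = 1562.78 * 0.362
tau = 565.7264 N*m

565.7264 N*m


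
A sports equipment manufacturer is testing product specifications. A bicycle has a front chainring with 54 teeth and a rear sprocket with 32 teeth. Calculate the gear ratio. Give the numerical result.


GR = front_teeth / rear_teeth
GR = 54 / 32
GR = 1.6875

1.6875


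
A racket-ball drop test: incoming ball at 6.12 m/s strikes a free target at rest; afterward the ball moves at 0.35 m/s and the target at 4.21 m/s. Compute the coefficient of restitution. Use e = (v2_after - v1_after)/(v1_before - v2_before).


e = (v2_after - v1_after) / (v1_before - v2_before)
Numerator = 4.21 - 0.35 = 3.86
Denominator = 6.12 - 0 = 6.12
e = 3.86 / 6.12 = 0.6307

0.6307


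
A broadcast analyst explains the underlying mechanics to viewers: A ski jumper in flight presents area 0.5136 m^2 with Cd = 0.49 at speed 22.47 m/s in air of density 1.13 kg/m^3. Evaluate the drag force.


Fd = 0.5 * Cd * rho * A * v^2
Fd = 0.5 * 0.49 * 1.13 * 0.5136 * 22.47^2
v^2 = 504.9009
Fd = 0.5 * 0.49 * 1.13 * 0.5136 * 504.9009 = 71.7919 N

71.7919 N


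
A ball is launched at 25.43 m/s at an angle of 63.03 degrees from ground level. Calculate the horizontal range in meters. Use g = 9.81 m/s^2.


R = v^2 * sin(2*theta) / g
Convert angle to radians: theta = 63.03 deg = 1.1001 rad
sin(2*theta) = sin(2.2002) = 0.8084
R = 25.43^2 * 0.8084 / 9.81
R = 646.6849 * 0.8084 / 9.81 = 53.2906 m

53.2906 m


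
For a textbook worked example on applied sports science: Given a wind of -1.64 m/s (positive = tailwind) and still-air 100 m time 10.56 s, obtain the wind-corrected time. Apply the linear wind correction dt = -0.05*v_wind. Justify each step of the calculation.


dt = -0.05 * v_wind = -0.05 * -1.64 = 0.082 s
t_corrected = t_still + dt = 10.56 + (0.082)
t_corrected = 10.642 s

10.642 s


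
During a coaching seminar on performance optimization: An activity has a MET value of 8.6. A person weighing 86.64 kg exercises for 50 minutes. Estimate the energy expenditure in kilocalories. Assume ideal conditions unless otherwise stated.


kcal = MET * mass * time_hr
Convert time: 50 min = 0.8333 hr
kcal = 8.6 * 86.64 * 0.8333
kcal = 620.92 kcal

620.92 kcal


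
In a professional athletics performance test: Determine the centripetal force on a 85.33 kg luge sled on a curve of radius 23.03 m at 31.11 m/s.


Fc = m * v^2 / r
v^2 = 31.11^2 = 967.8321
Fc = 85.33 * 967.8321 / 23.03
Fc = 82585.1131 / 23.03 = 3585.9797 N

3585.9797 N


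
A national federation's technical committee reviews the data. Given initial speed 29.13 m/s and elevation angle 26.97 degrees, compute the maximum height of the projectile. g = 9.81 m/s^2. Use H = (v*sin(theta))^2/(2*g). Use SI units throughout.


H = (v*sin(theta))^2 / (2*g)
vy = v*sin(theta) = 29.13 * sin(26.97 deg) = 13.2112 m/s
H = vy^2 / (2*g) = 174.5345 / (2*9.81)
H = 174.5345 / 19.62 = 8.8957 m

8.8957 m


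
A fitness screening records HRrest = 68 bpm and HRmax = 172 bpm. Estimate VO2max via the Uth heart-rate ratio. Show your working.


VO2max = 15.3 * HRmax / HRrest
VO2max = 15.3 * 172 / 68
VO2max = 2631.6 / 68 = 38.7 mL/kg/min

38.7 mL/kg/min


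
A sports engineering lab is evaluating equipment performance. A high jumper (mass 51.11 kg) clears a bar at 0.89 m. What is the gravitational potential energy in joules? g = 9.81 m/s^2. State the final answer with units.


PE = m * g * h
PE = 51.11 * 9.81 * 0.89
PE = 501.3891 * 0.89 = 446.2363 J

446.2363 J


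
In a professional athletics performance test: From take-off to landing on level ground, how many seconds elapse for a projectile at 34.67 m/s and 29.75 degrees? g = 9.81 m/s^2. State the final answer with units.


T = 2*v*sin(theta)/g
sin(theta) = sin(29.75 deg) = 0.4962
T = 2*34.67*0.4962 / 9.81
T = 34.4077 / 9.81 = 3.5074 s

3.5074 s


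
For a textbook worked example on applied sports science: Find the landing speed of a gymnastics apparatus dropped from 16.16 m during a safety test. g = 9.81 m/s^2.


v = sqrt(2 * g * h)
v = sqrt(2 * 9.81 * 16.16)
v = sqrt(317.0592) = 17.8062 m/s

17.8062 m/s


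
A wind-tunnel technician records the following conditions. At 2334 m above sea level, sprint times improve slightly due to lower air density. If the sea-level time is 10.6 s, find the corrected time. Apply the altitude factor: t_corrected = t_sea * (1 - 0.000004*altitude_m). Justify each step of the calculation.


Correction factor = 1 - 0.000004 * 2334 = 0.990664
t_corrected = t_sea * factor = 10.6 * 0.990664
t_corrected = 10.501 s

10.501 s


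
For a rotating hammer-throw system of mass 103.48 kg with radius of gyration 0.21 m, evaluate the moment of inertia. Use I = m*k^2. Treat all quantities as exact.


I = m * k^2
I = 103.48 * 0.21^2
I = 103.48 * 0.0441 = 4.5635 kg*m^2

4.5635 kg*m^2


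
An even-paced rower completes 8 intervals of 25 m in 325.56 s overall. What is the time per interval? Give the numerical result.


Split time = total_time / n_laps = 325.56 / 8
Split time = 40.695 s per lap

40.695 s


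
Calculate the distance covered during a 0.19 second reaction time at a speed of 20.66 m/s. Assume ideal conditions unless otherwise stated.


d = v * t
d = 20.66 * 0.19
d = 3.9254 m

3.9254 m


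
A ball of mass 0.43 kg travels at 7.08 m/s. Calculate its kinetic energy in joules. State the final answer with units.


KE = 0.5 * m * v^2
KE = 0.5 * 0.43 * 7.08^2
KE = 0.5 * 0.43 * 50.1264 = 10.7772 J

10.7772 J


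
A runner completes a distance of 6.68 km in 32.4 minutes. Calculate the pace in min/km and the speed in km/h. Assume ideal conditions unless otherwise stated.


Pace = time / distance = 32.4 min / 6.68 km = 4.8503 min/km
Speed = distance / time_in_hours = 6.68 / 0.54 hr
Speed = 12.3704 km/h

4.8503 min/km, 12.3704 km/h


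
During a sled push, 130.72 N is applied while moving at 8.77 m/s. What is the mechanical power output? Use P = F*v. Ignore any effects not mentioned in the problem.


P = F * v
P = 130.72 * 8.77
P = 1146.4144 W

1146.4144 W


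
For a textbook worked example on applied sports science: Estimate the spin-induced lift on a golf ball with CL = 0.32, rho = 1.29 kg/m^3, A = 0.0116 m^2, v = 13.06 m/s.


FM = 0.5 * CL * rho * A * v^2
FM = 0.5 * 0.32 * 1.29 * 0.0116 * 13.06^2
v^2 = 170.5636
FM = 0.5 * 0.32 * 1.29 * 0.0116 * 170.5636 = 0.4084 N

0.4084 N


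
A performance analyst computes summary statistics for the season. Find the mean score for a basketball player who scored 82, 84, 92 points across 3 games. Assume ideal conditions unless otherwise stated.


Average = sum / n
Sum = 258
Average = 258 / 3 = 86

86


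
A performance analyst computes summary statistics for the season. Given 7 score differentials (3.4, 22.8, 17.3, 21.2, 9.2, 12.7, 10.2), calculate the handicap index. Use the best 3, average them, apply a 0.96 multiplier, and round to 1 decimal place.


All differentials: 3.4, 22.8, 17.3, 21.2, 9.2, 12.7, 10.2
Sorted: 3.4, 9.2, 10.2, 12.7, 17.3, 21.2, 22.8
Best 3: 3.4, 9.2, 10.2
Average of best = 22.8 / 3 = 7.6
Raw index = 7.6 * 0.96 = 7.296
Handicap index = round(7.296, 1) = 7.3

7.3


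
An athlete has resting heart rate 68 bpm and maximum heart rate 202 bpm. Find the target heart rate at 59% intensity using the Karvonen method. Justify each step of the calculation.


Target = HRrest + pct*(HRmax - HRrest)
Heart rate reserve = HRmax - HRrest = 202 - 68 = 134 bpm
Fraction = 59% = 0.59
Target = 68 + 0.59 * 134
Target = 68 + 79.06 = 147.06 bpm

147.06 bpm


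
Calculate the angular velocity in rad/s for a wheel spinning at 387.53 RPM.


omega = RPM * 2 * pi / 60
omega = 387.53 * 2 * 3.14159 / 60
omega = 2434.9228 / 60 = 40.582 rad/s

40.582 rad/s


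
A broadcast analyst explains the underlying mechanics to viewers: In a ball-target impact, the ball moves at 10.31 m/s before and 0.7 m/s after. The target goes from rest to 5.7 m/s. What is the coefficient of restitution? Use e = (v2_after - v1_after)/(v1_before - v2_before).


e = (v2_after - v1_after) / (v1_before - v2_before)
Numerator = 5.7 - 0.7 = 5
Denominator = 10.31 - 0 = 10.31
e = 5 / 10.31 = 0.485

0.485


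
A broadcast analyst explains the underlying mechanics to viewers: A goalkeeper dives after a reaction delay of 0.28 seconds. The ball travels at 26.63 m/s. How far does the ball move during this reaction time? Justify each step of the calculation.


d = v * t
d = 26.63 * 0.28
d = 7.4564 m

7.4564 m


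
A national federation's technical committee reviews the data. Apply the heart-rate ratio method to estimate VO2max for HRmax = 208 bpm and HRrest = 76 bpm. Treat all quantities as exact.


VO2max = 15.3 * HRmax / HRrest
VO2max = 15.3 * 208 / 76
VO2max = 3182.4 / 76 = 41.8737 mL/kg/min

41.8737 mL/kg/min


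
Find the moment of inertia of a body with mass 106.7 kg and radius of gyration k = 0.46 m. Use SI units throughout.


I = m * k^2
I = 106.7 * 0.46^2
I = 106.7 * 0.2116 = 22.5777 kg*m^2

22.5777 kg*m^2


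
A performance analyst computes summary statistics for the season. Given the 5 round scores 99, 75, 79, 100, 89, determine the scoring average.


Average = sum / n
Sum = 442
Average = 442 / 5 = 88.4

88.4


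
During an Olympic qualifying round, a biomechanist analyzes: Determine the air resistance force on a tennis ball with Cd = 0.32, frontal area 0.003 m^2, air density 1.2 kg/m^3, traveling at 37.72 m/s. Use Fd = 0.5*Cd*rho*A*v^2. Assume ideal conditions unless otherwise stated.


Fd = 0.5 * Cd * rho * A * v^2
Fd = 0.5 * 0.32 * 1.2 * 0.003 * 37.72^2
v^2 = 1422.7984
Fd = 0.5 * 0.32 * 1.2 * 0.003 * 1422.7984 = 0.8195 N

0.8195 N


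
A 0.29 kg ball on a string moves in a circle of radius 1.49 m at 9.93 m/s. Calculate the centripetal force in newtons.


Fc = m * v^2 / r
v^2 = 9.93^2 = 98.6049
Fc = 0.29 * 98.6049 / 1.49
Fc = 28.5954 / 1.49 = 19.1916 N

19.1916 N


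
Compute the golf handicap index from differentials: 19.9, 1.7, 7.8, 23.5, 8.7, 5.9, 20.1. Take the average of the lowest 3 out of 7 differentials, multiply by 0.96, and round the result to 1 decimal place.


All differentials: 19.9, 1.7, 7.8, 23.5, 8.7, 5.9, 20.1
Sorted: 1.7, 5.9, 7.8, 8.7, 19.9, 20.1, 23.5
Best 3: 1.7, 5.9, 7.8
Average of best = 15.4 / 3 = 5.1333
Raw index = 5.1333 * 0.96 = 4.928
Handicap index = round(4.928, 1) = 4.9

4.9


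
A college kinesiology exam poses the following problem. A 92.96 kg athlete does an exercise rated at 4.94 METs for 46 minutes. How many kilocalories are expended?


kcal = MET * mass * time_hr
Convert time: 46 min = 0.7667 hr
kcal = 4.94 * 92.96 * 0.7667
kcal = 352.0705 kcal

352.0705 kcal


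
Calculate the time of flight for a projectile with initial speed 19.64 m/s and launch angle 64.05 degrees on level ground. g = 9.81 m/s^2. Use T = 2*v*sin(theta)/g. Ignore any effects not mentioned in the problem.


T = 2*v*sin(theta)/g
sin(theta) = sin(64.05 deg) = 0.8992
T = 2*19.64*0.8992 / 9.81
T = 35.3196 / 9.81 = 3.6004 s

3.6004 s


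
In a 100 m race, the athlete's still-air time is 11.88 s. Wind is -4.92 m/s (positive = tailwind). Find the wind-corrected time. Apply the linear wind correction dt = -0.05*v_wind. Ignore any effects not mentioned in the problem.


dt = -0.05 * v_wind = -0.05 * -4.92 = 0.246 s
t_corrected = t_still + dt = 11.88 + (0.246)
t_corrected = 12.126 s

12.126 s


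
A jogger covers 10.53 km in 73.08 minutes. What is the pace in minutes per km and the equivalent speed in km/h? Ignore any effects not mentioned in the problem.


Pace = time / distance = 73.08 min / 10.53 km = 6.9402 min/km
Speed = distance / time_in_hours = 10.53 / 1.218 hr
Speed = 8.6453 km/h

6.9402 min/km, 8.6453 km/h


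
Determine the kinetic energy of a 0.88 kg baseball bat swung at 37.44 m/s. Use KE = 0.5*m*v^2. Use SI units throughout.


KE = 0.5 * m * v^2
KE = 0.5 * 0.88 * 37.44^2
KE = 0.5 * 0.88 * 1401.7536 = 616.7716 J

616.7716 J


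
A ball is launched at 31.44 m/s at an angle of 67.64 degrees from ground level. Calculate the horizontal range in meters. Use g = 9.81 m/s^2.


R = v^2 * sin(2*theta) / g
Convert angle to radians: theta = 67.64 deg = 1.1805 rad
sin(2*theta) = sin(2.3611) = 0.7036
R = 31.44^2 * 0.7036 / 9.81
R = 988.4736 * 0.7036 / 9.81 = 70.9003 m

70.9003 m


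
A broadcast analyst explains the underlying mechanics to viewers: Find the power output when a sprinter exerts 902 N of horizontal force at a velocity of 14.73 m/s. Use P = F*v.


P = F * v
P = 902 * 14.73
P = 13286.46 W

13286.46 W


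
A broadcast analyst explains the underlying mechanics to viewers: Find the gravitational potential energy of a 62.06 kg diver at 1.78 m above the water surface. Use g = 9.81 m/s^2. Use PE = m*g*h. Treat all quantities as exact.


PE = m * g * h
PE = 62.06 * 9.81 * 1.78
PE = 608.8086 * 1.78 = 1083.6793 J

1083.6793 J


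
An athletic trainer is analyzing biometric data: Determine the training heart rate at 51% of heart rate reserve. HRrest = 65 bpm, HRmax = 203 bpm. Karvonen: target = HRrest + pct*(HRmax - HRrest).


Target = HRrest + pct*(HRmax - HRrest)
Heart rate reserve = HRmax - HRrest = 203 - 65 = 138 bpm
Fraction = 51% = 0.51
Target = 65 + 0.51 * 138
Target = 65 + 70.38 = 135.38 bpm

135.38 bpm


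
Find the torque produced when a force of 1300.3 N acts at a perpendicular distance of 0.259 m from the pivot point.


tau = F * d
tau = 1300.3 * 0.259
tau = 336.7777 N*m

336.7777 N*m


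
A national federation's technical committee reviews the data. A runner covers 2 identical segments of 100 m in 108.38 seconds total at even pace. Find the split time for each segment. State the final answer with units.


Split time = total_time / n_laps = 108.38 / 2
Split time = 54.19 s per lap

54.19 s


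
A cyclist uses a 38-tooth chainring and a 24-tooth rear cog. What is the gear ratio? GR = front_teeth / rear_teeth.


GR = front_teeth / rear_teeth
GR = 38 / 24
GR = 1.5833

1.5833
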